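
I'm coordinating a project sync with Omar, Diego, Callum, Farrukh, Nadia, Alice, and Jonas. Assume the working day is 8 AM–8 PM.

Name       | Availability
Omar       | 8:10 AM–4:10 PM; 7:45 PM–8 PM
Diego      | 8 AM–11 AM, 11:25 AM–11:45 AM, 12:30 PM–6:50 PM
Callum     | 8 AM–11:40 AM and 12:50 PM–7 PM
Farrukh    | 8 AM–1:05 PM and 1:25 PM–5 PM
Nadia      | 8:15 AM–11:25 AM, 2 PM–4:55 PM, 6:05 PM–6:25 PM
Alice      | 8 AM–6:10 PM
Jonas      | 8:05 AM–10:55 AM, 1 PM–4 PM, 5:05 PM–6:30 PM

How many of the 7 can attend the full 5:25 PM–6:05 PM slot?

4

Diego, Callum, Alice, and Jonas can make the full 17:25-18:05 slot — that's 4.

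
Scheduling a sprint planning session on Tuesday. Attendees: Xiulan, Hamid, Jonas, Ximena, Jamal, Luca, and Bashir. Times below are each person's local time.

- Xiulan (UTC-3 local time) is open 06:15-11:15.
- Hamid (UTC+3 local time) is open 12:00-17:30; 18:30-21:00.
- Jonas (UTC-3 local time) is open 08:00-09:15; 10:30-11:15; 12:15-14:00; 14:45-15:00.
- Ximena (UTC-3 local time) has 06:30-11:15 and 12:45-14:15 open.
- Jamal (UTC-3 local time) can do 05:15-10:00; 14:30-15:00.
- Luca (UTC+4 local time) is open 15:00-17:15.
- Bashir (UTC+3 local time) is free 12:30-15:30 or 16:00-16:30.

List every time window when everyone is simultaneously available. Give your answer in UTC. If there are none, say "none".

11:00-12:15

Xiulan in UTC: 09:15-14:15 (add 3h to convert from UTC-3).
Hamid in UTC: 09:00-14:30, 15:30-18:00 (subtract 3h to convert from UTC+3).
Jonas in UTC: 11:00-12:15, 13:30-14:15, 15:15-17:00, 17:45-18:00 (add 3h to convert from UTC-3).
Ximena in UTC: 09:30-14:15, 15:45-17:15 (add 3h to convert from UTC-3).
Jamal in UTC: 08:15-13:00, 17:30-18:00 (add 3h to convert from UTC-3).
Luca in UTC: 11:00-13:15 (subtract 4h to convert from UTC+4).
Bashir in UTC: 09:30-12:30, 13:00-13:30 (subtract 3h to convert from UTC+3).
Xiulan ∩ Hamid: 09:15-14:15.
Xiulan ∩ Hamid ∩ Jonas: 11:00-12:15, 13:30-14:15.
Xiulan ∩ Hamid ∩ Jonas ∩ Ximena: 11:00-12:15, 13:30-14:15.
Xiulan ∩ Hamid ∩ Jonas ∩ Ximena ∩ Jamal: 11:00-12:15.
Xiulan ∩ Hamid ∩ Jonas ∩ Ximena ∩ Jamal ∩ Luca: 11:00-12:15.
Xiulan ∩ Hamid ∩ Jonas ∩ Ximena ∩ Jamal ∩ Luca ∩ Bashir: 11:00-12:15.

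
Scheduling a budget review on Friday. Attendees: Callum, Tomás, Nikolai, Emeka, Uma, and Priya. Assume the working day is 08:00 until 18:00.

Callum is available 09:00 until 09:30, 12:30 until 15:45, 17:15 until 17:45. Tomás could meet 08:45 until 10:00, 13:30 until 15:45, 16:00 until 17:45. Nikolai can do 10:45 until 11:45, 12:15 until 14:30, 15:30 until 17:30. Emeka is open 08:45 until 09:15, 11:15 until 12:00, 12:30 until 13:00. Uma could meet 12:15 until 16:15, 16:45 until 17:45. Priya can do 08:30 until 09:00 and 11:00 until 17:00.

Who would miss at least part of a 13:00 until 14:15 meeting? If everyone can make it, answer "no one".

Callum: free for 13:00-14:15. Tomás: not fully free for 13:00-14:15. Nikolai: free for 13:00-14:15. Emeka: not fully free for 13:00-14:15. Uma: free for 13:00-14:15. Priya: free for 13:00-14:15.

Emeka, Tomás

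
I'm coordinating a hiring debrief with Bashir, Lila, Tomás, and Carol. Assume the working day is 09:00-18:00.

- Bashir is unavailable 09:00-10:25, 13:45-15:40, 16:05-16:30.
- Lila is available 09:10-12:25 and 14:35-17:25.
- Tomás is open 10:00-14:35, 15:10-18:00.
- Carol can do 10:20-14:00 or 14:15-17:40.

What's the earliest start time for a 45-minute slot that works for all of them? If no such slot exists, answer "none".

Bashir free: 10:25-13:45, 15:40-16:05, 16:30-18:00 (invert busy blocks within the working day).
Lila free: 09:10-12:25, 14:35-17:25.
Tomás free: 10:00-14:35, 15:10-18:00.
Carol free: 10:20-14:00, 14:15-17:40.
Bashir ∩ Lila: 10:25-12:25, 15:40-16:05, 16:30-17:25.
Bashir ∩ Lila ∩ Tomás: 10:25-12:25, 15:40-16:05, 16:30-17:25.
Bashir ∩ Lila ∩ Tomás ∩ Carol: 10:25-12:25, 15:40-16:05, 16:30-17:25.
Those are the intersection windows.
The first common window of at least 45 minutes is 10:25-12:25, so the earliest start is 10:25.

10:25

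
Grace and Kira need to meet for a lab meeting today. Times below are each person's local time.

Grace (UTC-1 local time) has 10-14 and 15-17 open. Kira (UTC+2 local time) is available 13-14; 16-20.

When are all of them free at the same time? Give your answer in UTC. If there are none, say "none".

Grace in UTC: 11:00-15:00, 16:00-18:00 (add 1h to convert from UTC-1).
Kira in UTC: 11:00-12:00, 14:00-18:00 (subtract 2h to convert from UTC+2).
Grace ∩ Kira: 11:00-12:00, 14:00-15:00, 16:00-18:00.

11:00-12:00, 14:00-15:00, 16:00-18:00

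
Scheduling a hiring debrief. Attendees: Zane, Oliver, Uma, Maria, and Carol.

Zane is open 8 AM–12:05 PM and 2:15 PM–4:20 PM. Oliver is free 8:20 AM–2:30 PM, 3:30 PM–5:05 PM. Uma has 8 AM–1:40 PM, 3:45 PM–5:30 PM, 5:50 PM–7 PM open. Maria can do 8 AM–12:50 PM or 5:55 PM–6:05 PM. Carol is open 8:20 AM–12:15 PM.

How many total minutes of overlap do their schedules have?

Zane ∩ Oliver: 08:20-12:05, 14:15-14:30, 15:30-16:20.
Zane ∩ Oliver ∩ Uma: 08:20-12:05, 15:45-16:20.
Zane ∩ Oliver ∩ Uma ∩ Maria: 08:20-12:05.
Zane ∩ Oliver ∩ Uma ∩ Maria ∩ Carol: 08:20-12:05.
So the common availability across everyone is 08:20-12:05.
That's a single block of 225 minutes.

225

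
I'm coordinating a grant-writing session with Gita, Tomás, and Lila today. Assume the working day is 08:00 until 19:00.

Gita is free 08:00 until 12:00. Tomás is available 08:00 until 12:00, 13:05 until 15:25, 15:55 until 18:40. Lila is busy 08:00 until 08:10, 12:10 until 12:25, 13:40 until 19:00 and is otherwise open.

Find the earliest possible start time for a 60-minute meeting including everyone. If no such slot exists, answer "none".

08:10

Gita free: 08:00-12:00.
Tomás free: 08:00-12:00, 13:05-15:25, 15:55-18:40.
Lila free: 08:10-12:10, 12:25-13:40 (invert busy blocks within the working day).
Gita ∩ Tomás: 08:00-12:00.
Gita ∩ Tomás ∩ Lila: 08:10-12:00.
The first common window of at least 60 minutes is 08:10-12:00, so the earliest start is 08:10.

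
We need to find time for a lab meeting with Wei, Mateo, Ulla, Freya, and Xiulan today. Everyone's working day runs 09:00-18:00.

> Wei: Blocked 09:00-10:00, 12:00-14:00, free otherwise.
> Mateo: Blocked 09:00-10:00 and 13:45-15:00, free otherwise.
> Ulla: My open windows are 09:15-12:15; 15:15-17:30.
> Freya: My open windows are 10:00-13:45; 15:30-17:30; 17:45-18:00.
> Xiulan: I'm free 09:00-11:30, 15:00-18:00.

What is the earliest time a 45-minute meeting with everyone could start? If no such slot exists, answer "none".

Wei free: 10:00-12:00, 14:00-18:00 (invert busy blocks within the working day).
Mateo free: 10:00-13:45, 15:00-18:00 (invert busy blocks within the working day).
Ulla free: 09:15-12:15, 15:15-17:30.
Freya free: 10:00-13:45, 15:30-17:30, 17:45-18:00.
Xiulan free: 09:00-11:30, 15:00-18:00.
Wei ∩ Mateo: 10:00-12:00, 15:00-18:00.
Wei ∩ Mateo ∩ Ulla: 10:00-12:00, 15:15-17:30.
Wei ∩ Mateo ∩ Ulla ∩ Freya: 10:00-12:00, 15:30-17:30.
Wei ∩ Mateo ∩ Ulla ∩ Freya ∩ Xiulan: 10:00-11:30, 15:30-17:30.
The first common window of at least 45 minutes is 10:00-11:30, so the earliest start is 10:00.

10:00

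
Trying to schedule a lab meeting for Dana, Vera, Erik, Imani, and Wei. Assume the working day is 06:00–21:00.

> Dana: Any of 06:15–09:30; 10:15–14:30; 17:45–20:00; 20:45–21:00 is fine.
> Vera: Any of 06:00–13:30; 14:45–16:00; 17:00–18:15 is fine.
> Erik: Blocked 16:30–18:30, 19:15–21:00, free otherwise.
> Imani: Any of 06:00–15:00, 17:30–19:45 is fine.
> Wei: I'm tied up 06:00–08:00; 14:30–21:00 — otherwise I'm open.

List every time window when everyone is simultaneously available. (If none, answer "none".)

08:00-09:30, 10:15-13:30

Dana free: 06:15-09:30, 10:15-14:30, 17:45-20:00, 20:45-21:00.
Vera free: 06:00-13:30, 14:45-16:00, 17:00-18:15.
Erik free: 06:00-16:30, 18:30-19:15 (invert busy blocks within the working day).
Imani free: 06:00-15:00, 17:30-19:45.
Wei free: 08:00-14:30 (invert busy blocks within the working day).
Dana ∩ Vera: 06:15-09:30, 10:15-13:30, 17:45-18:15.
Dana ∩ Vera ∩ Erik: 06:15-09:30, 10:15-13:30.
Dana ∩ Vera ∩ Erik ∩ Imani: 06:15-09:30, 10:15-13:30.
Dana ∩ Vera ∩ Erik ∩ Imani ∩ Wei: 08:00-09:30, 10:15-13:30.
Those are the intersection windows.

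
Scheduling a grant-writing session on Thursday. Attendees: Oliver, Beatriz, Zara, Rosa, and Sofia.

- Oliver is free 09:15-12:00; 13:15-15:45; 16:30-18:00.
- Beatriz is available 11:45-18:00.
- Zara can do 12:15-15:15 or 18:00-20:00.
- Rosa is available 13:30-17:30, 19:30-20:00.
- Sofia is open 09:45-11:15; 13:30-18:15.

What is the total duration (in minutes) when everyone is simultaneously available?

105

Oliver ∩ Beatriz: 11:45-12:00, 13:15-15:45, 16:30-18:00.
Oliver ∩ Beatriz ∩ Zara: 13:15-15:15.
Oliver ∩ Beatriz ∩ Zara ∩ Rosa: 13:30-15:15.
Oliver ∩ Beatriz ∩ Zara ∩ Rosa ∩ Sofia: 13:30-15:15.
Those are the intersection windows.
That's a single block of 105 minutes.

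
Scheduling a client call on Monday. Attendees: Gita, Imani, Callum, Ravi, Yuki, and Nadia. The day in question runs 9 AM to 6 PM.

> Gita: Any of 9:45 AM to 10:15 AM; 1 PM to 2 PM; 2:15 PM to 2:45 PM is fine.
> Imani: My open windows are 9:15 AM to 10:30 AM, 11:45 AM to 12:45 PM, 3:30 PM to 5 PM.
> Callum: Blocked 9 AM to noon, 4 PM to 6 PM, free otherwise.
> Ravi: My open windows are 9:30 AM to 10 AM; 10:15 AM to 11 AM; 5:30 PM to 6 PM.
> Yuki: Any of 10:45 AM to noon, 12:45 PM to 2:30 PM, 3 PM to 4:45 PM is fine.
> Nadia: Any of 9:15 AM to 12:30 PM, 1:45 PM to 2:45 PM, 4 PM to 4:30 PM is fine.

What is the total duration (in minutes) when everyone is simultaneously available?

0

Gita free: 09:45-10:15, 13:00-14:00, 14:15-14:45.
Imani free: 09:15-10:30, 11:45-12:45, 15:30-17:00.
Callum free: 12:00-16:00 (invert busy blocks within the working day).
Ravi free: 09:30-10:00, 10:15-11:00, 17:30-18:00.
Yuki free: 10:45-12:00, 12:45-14:30, 15:00-16:45.
Nadia free: 09:15-12:30, 13:45-14:45, 16:00-16:30.
Gita ∩ Imani: 09:45-10:15.
Gita ∩ Imani ∩ Callum: ∅.
Gita ∩ Imani ∩ Callum ∩ Ravi: ∅.
Gita ∩ Imani ∩ Callum ∩ Ravi ∩ Yuki: ∅.
Gita ∩ Imani ∩ Callum ∩ Ravi ∩ Yuki ∩ Nadia: ∅.
There is no time when everyone is free.
There is no common window, so the total is 0 minutes.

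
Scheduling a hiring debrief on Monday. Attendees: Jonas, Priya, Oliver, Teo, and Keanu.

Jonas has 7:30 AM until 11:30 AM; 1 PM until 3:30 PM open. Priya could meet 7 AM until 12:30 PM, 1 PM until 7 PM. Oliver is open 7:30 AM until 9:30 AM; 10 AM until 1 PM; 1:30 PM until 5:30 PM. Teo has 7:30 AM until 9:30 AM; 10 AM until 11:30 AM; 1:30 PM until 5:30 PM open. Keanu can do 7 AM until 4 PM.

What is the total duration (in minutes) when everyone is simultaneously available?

Jonas ∩ Priya: 07:30-11:30, 13:00-15:30.
Jonas ∩ Priya ∩ Oliver: 07:30-09:30, 10:00-11:30, 13:30-15:30.
Jonas ∩ Priya ∩ Oliver ∩ Teo: 07:30-09:30, 10:00-11:30, 13:30-15:30.
Jonas ∩ Priya ∩ Oliver ∩ Teo ∩ Keanu: 07:30-09:30, 10:00-11:30, 13:30-15:30.
Summing the common windows: 120 + 90 + 120 = 330 minutes.

330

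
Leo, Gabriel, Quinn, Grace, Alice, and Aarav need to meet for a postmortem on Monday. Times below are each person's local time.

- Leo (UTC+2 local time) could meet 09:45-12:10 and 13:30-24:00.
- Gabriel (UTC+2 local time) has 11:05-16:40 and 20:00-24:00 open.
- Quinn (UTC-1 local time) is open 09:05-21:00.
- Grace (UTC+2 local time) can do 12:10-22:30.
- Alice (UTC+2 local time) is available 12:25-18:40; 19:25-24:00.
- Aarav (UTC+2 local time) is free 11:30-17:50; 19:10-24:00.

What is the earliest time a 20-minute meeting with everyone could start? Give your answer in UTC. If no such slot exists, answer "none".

Leo in UTC: 07:45-10:10, 11:30-22:00 (subtract 2h to convert from UTC+2).
Gabriel in UTC: 09:05-14:40, 18:00-22:00 (subtract 2h to convert from UTC+2).
Quinn in UTC: 10:05-22:00 (add 1h to convert from UTC-1).
Grace in UTC: 10:10-20:30 (subtract 2h to convert from UTC+2).
Alice in UTC: 10:25-16:40, 17:25-22:00 (subtract 2h to convert from UTC+2).
Aarav in UTC: 09:30-15:50, 17:10-22:00 (subtract 2h to convert from UTC+2).
Leo ∩ Gabriel: 09:05-10:10, 11:30-14:40, 18:00-22:00.
Leo ∩ Gabriel ∩ Quinn: 10:05-10:10, 11:30-14:40, 18:00-22:00.
Leo ∩ Gabriel ∩ Quinn ∩ Grace: 11:30-14:40, 18:00-20:30.
Leo ∩ Gabriel ∩ Quinn ∩ Grace ∩ Alice: 11:30-14:40, 18:00-20:30.
Leo ∩ Gabriel ∩ Quinn ∩ Grace ∩ Alice ∩ Aarav: 11:30-14:40, 18:00-20:30.
So the common availability across everyone is 11:30-14:40, 18:00-20:30.
The first common window of at least 20 minutes is 11:30-14:40, so the earliest start is 11:30.

11:30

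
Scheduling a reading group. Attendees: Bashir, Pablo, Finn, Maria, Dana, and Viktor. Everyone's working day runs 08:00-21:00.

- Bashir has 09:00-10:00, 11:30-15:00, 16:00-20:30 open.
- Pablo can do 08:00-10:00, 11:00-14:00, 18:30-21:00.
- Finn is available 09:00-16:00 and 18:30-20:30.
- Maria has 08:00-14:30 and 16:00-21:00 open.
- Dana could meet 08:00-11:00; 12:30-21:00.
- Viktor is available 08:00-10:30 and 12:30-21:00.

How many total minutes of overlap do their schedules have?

270

Bashir ∩ Pablo: 09:00-10:00, 11:30-14:00, 18:30-20:30.
Bashir ∩ Pablo ∩ Finn: 09:00-10:00, 11:30-14:00, 18:30-20:30.
Bashir ∩ Pablo ∩ Finn ∩ Maria: 09:00-10:00, 11:30-14:00, 18:30-20:30.
Bashir ∩ Pablo ∩ Finn ∩ Maria ∩ Dana: 09:00-10:00, 12:30-14:00, 18:30-20:30.
Bashir ∩ Pablo ∩ Finn ∩ Maria ∩ Dana ∩ Viktor: 09:00-10:00, 12:30-14:00, 18:30-20:30.
So the common availability across everyone is 09:00-10:00, 12:30-14:00, 18:30-20:30.
Summing the common windows: 60 + 90 + 120 = 270 minutes.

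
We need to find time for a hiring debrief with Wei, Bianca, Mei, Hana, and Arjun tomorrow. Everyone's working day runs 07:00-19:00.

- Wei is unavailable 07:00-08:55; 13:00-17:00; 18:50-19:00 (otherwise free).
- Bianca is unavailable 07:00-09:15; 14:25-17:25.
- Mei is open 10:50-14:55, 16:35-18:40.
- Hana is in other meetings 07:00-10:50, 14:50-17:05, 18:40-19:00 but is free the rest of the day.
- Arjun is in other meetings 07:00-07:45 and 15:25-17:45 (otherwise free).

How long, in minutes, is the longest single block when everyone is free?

130

Wei free: 08:55-13:00, 17:00-18:50 (invert busy blocks within the working day).
Bianca free: 09:15-14:25, 17:25-19:00 (invert busy blocks within the working day).
Mei free: 10:50-14:55, 16:35-18:40.
Hana free: 10:50-14:50, 17:05-18:40 (invert busy blocks within the working day).
Arjun free: 07:45-15:25, 17:45-19:00 (invert busy blocks within the working day).
Wei ∩ Bianca: 09:15-13:00, 17:25-18:50.
Wei ∩ Bianca ∩ Mei: 10:50-13:00, 17:25-18:40.
Wei ∩ Bianca ∩ Mei ∩ Hana: 10:50-13:00, 17:25-18:40.
Wei ∩ Bianca ∩ Mei ∩ Hana ∩ Arjun: 10:50-13:00, 17:45-18:40.
Those are the intersection windows.
The longest is 10:50-13:00 at 130 minutes.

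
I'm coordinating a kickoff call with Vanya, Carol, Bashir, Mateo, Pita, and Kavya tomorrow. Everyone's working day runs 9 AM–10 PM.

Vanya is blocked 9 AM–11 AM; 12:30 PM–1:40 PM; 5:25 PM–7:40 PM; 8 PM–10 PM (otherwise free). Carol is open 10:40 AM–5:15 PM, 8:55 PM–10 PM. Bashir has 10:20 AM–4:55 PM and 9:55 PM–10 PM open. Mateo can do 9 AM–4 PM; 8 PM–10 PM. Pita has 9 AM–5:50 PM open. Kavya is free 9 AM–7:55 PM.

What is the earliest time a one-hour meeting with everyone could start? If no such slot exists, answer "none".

11:00

Vanya free: 11:00-12:30, 13:40-17:25, 19:40-20:00 (invert busy blocks within the working day).
Carol free: 10:40-17:15, 20:55-22:00.
Bashir free: 10:20-16:55, 21:55-22:00.
Mateo free: 09:00-16:00, 20:00-22:00.
Pita free: 09:00-17:50.
Kavya free: 09:00-19:55.
Vanya ∩ Carol: 11:00-12:30, 13:40-17:15.
Vanya ∩ Carol ∩ Bashir: 11:00-12:30, 13:40-16:55.
Vanya ∩ Carol ∩ Bashir ∩ Mateo: 11:00-12:30, 13:40-16:00.
Vanya ∩ Carol ∩ Bashir ∩ Mateo ∩ Pita: 11:00-12:30, 13:40-16:00.
Vanya ∩ Carol ∩ Bashir ∩ Mateo ∩ Pita ∩ Kavya: 11:00-12:30, 13:40-16:00.
The first common window of at least 60 minutes is 11:00-12:30, so the earliest start is 11:00.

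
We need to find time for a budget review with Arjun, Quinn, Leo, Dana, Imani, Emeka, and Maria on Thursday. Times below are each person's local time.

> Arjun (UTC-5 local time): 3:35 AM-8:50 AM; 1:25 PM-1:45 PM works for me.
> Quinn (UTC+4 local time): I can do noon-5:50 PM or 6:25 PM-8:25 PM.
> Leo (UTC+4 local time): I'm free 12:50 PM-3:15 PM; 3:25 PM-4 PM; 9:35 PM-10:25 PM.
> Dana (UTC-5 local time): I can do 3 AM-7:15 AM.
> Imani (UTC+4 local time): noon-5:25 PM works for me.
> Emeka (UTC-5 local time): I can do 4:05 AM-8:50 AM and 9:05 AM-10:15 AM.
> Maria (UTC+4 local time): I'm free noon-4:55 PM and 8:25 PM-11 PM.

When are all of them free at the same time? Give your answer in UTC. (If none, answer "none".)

09:05-11:15, 11:25-12:00

Arjun in UTC: 08:35-13:50, 18:25-18:45 (add 5h to convert from UTC-5).
Quinn in UTC: 08:00-13:50, 14:25-16:25 (subtract 4h to convert from UTC+4).
Leo in UTC: 08:50-11:15, 11:25-12:00, 17:35-18:25 (subtract 4h to convert from UTC+4).
Dana in UTC: 08:00-12:15 (add 5h to convert from UTC-5).
Imani in UTC: 08:00-13:25 (subtract 4h to convert from UTC+4).
Emeka in UTC: 09:05-13:50, 14:05-15:15 (add 5h to convert from UTC-5).
Maria in UTC: 08:00-12:55, 16:25-19:00 (subtract 4h to convert from UTC+4).
Arjun ∩ Quinn: 08:35-13:50.
Arjun ∩ Quinn ∩ Leo: 08:50-11:15, 11:25-12:00.
Arjun ∩ Quinn ∩ Leo ∩ Dana: 08:50-11:15, 11:25-12:00.
Arjun ∩ Quinn ∩ Leo ∩ Dana ∩ Imani: 08:50-11:15, 11:25-12:00.
Arjun ∩ Quinn ∩ Leo ∩ Dana ∩ Imani ∩ Emeka: 09:05-11:15, 11:25-12:00.
Arjun ∩ Quinn ∩ Leo ∩ Dana ∩ Imani ∩ Emeka ∩ Maria: 09:05-11:15, 11:25-12:00.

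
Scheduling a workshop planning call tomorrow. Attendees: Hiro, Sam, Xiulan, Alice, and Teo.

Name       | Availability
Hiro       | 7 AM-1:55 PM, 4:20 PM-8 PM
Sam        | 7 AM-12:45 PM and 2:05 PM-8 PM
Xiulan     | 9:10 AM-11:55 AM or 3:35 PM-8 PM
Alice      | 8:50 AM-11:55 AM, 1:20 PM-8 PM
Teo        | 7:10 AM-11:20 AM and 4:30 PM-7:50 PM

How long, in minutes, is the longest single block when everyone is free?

200

Hiro ∩ Sam: 07:00-12:45, 16:20-20:00.
Hiro ∩ Sam ∩ Xiulan: 09:10-11:55, 16:20-20:00.
Hiro ∩ Sam ∩ Xiulan ∩ Alice: 09:10-11:55, 16:20-20:00.
Hiro ∩ Sam ∩ Xiulan ∩ Alice ∩ Teo: 09:10-11:20, 16:30-19:50.
The longest is 16:30-19:50 at 200 minutes.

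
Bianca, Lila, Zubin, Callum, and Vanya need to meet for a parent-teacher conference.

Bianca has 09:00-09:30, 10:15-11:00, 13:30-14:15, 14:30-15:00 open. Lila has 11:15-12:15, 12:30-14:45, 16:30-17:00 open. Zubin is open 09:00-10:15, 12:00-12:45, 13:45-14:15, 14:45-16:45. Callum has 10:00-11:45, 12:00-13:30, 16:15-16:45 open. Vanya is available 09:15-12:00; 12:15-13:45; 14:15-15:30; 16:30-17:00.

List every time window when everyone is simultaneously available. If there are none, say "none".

none

Bianca ∩ Lila: 13:30-14:15, 14:30-14:45.
Bianca ∩ Lila ∩ Zubin: 13:45-14:15.
Bianca ∩ Lila ∩ Zubin ∩ Callum: ∅.
Bianca ∩ Lila ∩ Zubin ∩ Callum ∩ Vanya: ∅.
There is no time when everyone is free.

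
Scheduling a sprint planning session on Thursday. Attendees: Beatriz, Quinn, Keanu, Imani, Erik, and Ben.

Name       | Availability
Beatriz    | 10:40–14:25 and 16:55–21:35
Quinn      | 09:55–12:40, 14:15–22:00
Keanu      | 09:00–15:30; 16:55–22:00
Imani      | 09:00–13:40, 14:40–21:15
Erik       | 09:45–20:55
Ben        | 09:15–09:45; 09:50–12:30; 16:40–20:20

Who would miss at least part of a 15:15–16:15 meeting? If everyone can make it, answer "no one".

Beatriz, Ben, Keanu

Beatriz: not fully free for 15:15-16:15. Quinn: free for 15:15-16:15. Keanu: not fully free for 15:15-16:15. Imani: free for 15:15-16:15. Erik: free for 15:15-16:15. Ben: not fully free for 15:15-16:15.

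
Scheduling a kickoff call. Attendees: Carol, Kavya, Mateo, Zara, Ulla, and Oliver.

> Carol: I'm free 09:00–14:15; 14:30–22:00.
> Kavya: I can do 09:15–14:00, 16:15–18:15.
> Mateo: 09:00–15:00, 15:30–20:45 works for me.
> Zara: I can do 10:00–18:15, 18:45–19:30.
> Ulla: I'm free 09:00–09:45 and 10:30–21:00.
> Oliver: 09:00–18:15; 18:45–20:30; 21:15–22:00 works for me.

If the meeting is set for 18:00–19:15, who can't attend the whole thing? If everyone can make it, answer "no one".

Kavya, Oliver, Zara

Carol: free for 18:00-19:15. Kavya: not fully free for 18:00-19:15. Mateo: free for 18:00-19:15. Zara: not fully free for 18:00-19:15. Ulla: free for 18:00-19:15. Oliver: not fully free for 18:00-19:15.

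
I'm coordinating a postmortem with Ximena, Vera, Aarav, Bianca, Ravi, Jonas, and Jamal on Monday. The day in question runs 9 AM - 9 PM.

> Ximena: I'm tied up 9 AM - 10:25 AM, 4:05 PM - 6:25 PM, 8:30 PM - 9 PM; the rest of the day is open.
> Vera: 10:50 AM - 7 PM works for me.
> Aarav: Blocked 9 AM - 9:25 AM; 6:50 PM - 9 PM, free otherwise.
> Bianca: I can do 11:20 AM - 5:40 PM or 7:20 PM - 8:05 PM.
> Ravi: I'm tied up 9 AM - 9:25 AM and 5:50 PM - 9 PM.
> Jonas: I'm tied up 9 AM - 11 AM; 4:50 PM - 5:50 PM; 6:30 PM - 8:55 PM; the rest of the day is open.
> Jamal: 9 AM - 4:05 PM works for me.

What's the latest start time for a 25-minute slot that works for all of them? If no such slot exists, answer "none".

15:40

Ximena free: 10:25-16:05, 18:25-20:30 (invert busy blocks within the working day).
Vera free: 10:50-19:00.
Aarav free: 09:25-18:50 (invert busy blocks within the working day).
Bianca free: 11:20-17:40, 19:20-20:05.
Ravi free: 09:25-17:50 (invert busy blocks within the working day).
Jonas free: 11:00-16:50, 17:50-18:30, 20:55-21:00 (invert busy blocks within the working day).
Jamal free: 09:00-16:05.
Ximena ∩ Vera: 10:50-16:05, 18:25-19:00.
Ximena ∩ Vera ∩ Aarav: 10:50-16:05, 18:25-18:50.
Ximena ∩ Vera ∩ Aarav ∩ Bianca: 11:20-16:05.
Ximena ∩ Vera ∩ Aarav ∩ Bianca ∩ Ravi: 11:20-16:05.
Ximena ∩ Vera ∩ Aarav ∩ Bianca ∩ Ravi ∩ Jonas: 11:20-16:05.
Ximena ∩ Vera ∩ Aarav ∩ Bianca ∩ Ravi ∩ Jonas ∩ Jamal: 11:20-16:05.
The last common window of at least 25 minutes is 11:20-16:05; a 25-minute meeting can start as late as 15:40 and still end by 16:05.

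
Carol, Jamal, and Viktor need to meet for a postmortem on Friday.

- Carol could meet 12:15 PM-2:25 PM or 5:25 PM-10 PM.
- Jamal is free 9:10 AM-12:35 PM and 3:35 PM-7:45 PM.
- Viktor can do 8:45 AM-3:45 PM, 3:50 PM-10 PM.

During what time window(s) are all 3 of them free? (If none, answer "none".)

12:15-12:35, 17:25-19:45

Carol ∩ Jamal: 12:15-12:35, 17:25-19:45.
Carol ∩ Jamal ∩ Viktor: 12:15-12:35, 17:25-19:45.
Those are the intersection windows.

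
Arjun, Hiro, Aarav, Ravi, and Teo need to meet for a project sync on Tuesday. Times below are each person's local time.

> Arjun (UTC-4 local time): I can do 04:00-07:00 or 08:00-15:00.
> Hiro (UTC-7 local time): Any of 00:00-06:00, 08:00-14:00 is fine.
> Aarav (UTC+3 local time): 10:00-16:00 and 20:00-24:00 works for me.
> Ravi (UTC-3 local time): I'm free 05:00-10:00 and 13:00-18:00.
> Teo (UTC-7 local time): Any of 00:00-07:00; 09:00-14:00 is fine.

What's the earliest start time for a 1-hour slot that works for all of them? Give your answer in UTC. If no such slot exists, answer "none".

Arjun in UTC: 08:00-11:00, 12:00-19:00 (add 4h to convert from UTC-4).
Hiro in UTC: 07:00-13:00, 15:00-21:00 (add 7h to convert from UTC-7).
Aarav in UTC: 07:00-13:00, 17:00-21:00 (subtract 3h to convert from UTC+3).
Ravi in UTC: 08:00-13:00, 16:00-21:00 (add 3h to convert from UTC-3).
Teo in UTC: 07:00-14:00, 16:00-21:00 (add 7h to convert from UTC-7).
Arjun ∩ Hiro: 08:00-11:00, 12:00-13:00, 15:00-19:00.
Arjun ∩ Hiro ∩ Aarav: 08:00-11:00, 12:00-13:00, 17:00-19:00.
Arjun ∩ Hiro ∩ Aarav ∩ Ravi: 08:00-11:00, 12:00-13:00, 17:00-19:00.
Arjun ∩ Hiro ∩ Aarav ∩ Ravi ∩ Teo: 08:00-11:00, 12:00-13:00, 17:00-19:00.
So the common availability across everyone is 08:00-11:00, 12:00-13:00, 17:00-19:00.
The first common window of at least 60 minutes is 08:00-11:00, so the earliest start is 08:00.

08:00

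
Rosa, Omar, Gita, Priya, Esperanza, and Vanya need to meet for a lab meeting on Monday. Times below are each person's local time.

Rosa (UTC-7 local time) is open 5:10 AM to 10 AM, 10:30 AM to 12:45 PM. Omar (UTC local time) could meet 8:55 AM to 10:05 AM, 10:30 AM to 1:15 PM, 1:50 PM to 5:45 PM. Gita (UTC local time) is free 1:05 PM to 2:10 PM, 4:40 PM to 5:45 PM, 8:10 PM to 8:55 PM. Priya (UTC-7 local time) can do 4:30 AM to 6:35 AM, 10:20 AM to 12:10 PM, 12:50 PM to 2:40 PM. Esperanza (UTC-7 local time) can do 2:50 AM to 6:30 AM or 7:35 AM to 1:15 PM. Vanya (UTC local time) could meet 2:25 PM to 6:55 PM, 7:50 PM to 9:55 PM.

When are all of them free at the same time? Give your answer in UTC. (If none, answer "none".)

Rosa in UTC: 12:10-17:00, 17:30-19:45 (add 7h to convert from UTC-7).
Omar in UTC: 08:55-10:05, 10:30-13:15, 13:50-17:45.
Gita in UTC: 13:05-14:10, 16:40-17:45, 20:10-20:55.
Priya in UTC: 11:30-13:35, 17:20-19:10, 19:50-21:40 (add 7h to convert from UTC-7).
Esperanza in UTC: 09:50-13:30, 14:35-20:15 (add 7h to convert from UTC-7).
Vanya in UTC: 14:25-18:55, 19:50-21:55.
Rosa ∩ Omar: 12:10-13:15, 13:50-17:00, 17:30-17:45.
Rosa ∩ Omar ∩ Gita: 13:05-13:15, 13:50-14:10, 16:40-17:00, 17:30-17:45.
Rosa ∩ Omar ∩ Gita ∩ Priya: 13:05-13:15, 17:30-17:45.
Rosa ∩ Omar ∩ Gita ∩ Priya ∩ Esperanza: 13:05-13:15, 17:30-17:45.
Rosa ∩ Omar ∩ Gita ∩ Priya ∩ Esperanza ∩ Vanya: 17:30-17:45.

17:30-17:45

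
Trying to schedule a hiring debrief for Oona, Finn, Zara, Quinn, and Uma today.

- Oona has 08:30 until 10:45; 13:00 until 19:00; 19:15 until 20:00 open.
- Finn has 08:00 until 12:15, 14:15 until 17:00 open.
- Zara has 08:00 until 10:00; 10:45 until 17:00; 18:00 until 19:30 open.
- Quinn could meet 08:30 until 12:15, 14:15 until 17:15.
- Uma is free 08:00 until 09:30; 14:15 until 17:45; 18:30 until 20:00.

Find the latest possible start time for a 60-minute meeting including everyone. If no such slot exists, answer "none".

Oona ∩ Finn: 08:30-10:45, 14:15-17:00.
Oona ∩ Finn ∩ Zara: 08:30-10:00, 14:15-17:00.
Oona ∩ Finn ∩ Zara ∩ Quinn: 08:30-10:00, 14:15-17:00.
Oona ∩ Finn ∩ Zara ∩ Quinn ∩ Uma: 08:30-09:30, 14:15-17:00.
The last common window of at least 60 minutes is 14:15-17:00; a 60-minute meeting can start as late as 16:00 and still end by 17:00.

16:00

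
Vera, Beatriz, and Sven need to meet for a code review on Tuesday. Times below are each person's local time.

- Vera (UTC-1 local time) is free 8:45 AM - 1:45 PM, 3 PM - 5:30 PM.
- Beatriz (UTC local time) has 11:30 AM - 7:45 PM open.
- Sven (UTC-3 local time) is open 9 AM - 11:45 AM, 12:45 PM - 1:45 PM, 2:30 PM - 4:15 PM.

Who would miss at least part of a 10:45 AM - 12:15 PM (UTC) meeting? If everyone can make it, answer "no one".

Beatriz, Sven

Vera in UTC: 09:45-14:45, 16:00-18:30 (add 1h to convert from UTC-1).
Beatriz in UTC: 11:30-19:45.
Sven in UTC: 12:00-14:45, 15:45-16:45, 17:30-19:15 (add 3h to convert from UTC-3).
Vera: free for 10:45-12:15. Beatriz: not fully free for 10:45-12:15. Sven: not fully free for 10:45-12:15.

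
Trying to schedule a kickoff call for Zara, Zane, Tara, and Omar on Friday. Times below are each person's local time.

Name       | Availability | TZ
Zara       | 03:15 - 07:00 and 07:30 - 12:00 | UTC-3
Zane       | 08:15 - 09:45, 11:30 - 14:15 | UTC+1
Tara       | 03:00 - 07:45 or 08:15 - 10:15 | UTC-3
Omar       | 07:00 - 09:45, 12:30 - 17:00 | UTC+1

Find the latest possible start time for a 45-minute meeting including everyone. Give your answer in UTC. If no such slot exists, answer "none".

12:30

Zara in UTC: 06:15-10:00, 10:30-15:00 (add 3h to convert from UTC-3).
Zane in UTC: 07:15-08:45, 10:30-13:15 (subtract 1h to convert from UTC+1).
Tara in UTC: 06:00-10:45, 11:15-13:15 (add 3h to convert from UTC-3).
Omar in UTC: 06:00-08:45, 11:30-16:00 (subtract 1h to convert from UTC+1).
Zara ∩ Zane: 07:15-08:45, 10:30-13:15.
Zara ∩ Zane ∩ Tara: 07:15-08:45, 10:30-10:45, 11:15-13:15.
Zara ∩ Zane ∩ Tara ∩ Omar: 07:15-08:45, 11:30-13:15.
So the common availability across everyone is 07:15-08:45, 11:30-13:15.
The last common window of at least 45 minutes is 11:30-13:15; a 45-minute meeting can start as late as 12:30 and still end by 13:15.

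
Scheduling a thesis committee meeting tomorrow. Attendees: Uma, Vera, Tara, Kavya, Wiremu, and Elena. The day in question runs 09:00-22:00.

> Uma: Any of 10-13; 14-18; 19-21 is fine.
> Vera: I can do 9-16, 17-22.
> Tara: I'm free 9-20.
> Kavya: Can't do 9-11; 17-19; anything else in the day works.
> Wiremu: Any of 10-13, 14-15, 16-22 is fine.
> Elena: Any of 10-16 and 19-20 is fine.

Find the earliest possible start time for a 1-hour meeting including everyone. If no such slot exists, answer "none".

11:00

Uma free: 10:00-13:00, 14:00-18:00, 19:00-21:00.
Vera free: 09:00-16:00, 17:00-22:00.
Tara free: 09:00-20:00.
Kavya free: 11:00-17:00, 19:00-22:00 (invert busy blocks within the working day).
Wiremu free: 10:00-13:00, 14:00-15:00, 16:00-22:00.
Elena free: 10:00-16:00, 19:00-20:00.
Uma ∩ Vera: 10:00-13:00, 14:00-16:00, 17:00-18:00, 19:00-21:00.
Uma ∩ Vera ∩ Tara: 10:00-13:00, 14:00-16:00, 17:00-18:00, 19:00-20:00.
Uma ∩ Vera ∩ Tara ∩ Kavya: 11:00-13:00, 14:00-16:00, 19:00-20:00.
Uma ∩ Vera ∩ Tara ∩ Kavya ∩ Wiremu: 11:00-13:00, 14:00-15:00, 19:00-20:00.
Uma ∩ Vera ∩ Tara ∩ Kavya ∩ Wiremu ∩ Elena: 11:00-13:00, 14:00-15:00, 19:00-20:00.
The first common window of at least 60 minutes is 11:00-13:00, so the earliest start is 11:00.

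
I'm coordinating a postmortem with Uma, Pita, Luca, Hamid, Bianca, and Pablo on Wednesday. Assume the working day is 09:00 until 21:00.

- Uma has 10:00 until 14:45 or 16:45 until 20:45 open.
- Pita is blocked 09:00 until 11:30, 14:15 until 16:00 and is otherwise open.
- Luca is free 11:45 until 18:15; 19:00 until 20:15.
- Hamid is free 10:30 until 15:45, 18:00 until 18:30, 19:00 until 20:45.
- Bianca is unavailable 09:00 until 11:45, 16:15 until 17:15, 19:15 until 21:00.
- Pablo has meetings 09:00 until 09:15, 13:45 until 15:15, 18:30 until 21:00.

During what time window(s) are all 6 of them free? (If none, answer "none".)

Uma free: 10:00-14:45, 16:45-20:45.
Pita free: 11:30-14:15, 16:00-21:00 (invert busy blocks within the working day).
Luca free: 11:45-18:15, 19:00-20:15.
Hamid free: 10:30-15:45, 18:00-18:30, 19:00-20:45.
Bianca free: 11:45-16:15, 17:15-19:15 (invert busy blocks within the working day).
Pablo free: 09:15-13:45, 15:15-18:30 (invert busy blocks within the working day).
Uma ∩ Pita: 11:30-14:15, 16:45-20:45.
Uma ∩ Pita ∩ Luca: 11:45-14:15, 16:45-18:15, 19:00-20:15.
Uma ∩ Pita ∩ Luca ∩ Hamid: 11:45-14:15, 18:00-18:15, 19:00-20:15.
Uma ∩ Pita ∩ Luca ∩ Hamid ∩ Bianca: 11:45-14:15, 18:00-18:15, 19:00-19:15.
Uma ∩ Pita ∩ Luca ∩ Hamid ∩ Bianca ∩ Pablo: 11:45-13:45, 18:00-18:15.

11:45-13:45, 18:00-18:15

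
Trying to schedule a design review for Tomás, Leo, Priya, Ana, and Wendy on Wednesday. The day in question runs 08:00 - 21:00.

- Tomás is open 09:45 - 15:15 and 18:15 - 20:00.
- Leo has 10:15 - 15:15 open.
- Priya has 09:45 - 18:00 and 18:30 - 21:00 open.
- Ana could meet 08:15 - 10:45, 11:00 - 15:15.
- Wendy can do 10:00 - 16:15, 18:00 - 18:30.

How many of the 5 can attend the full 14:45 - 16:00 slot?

Priya and Wendy can make the full 14:45-16:00 slot — that's 2.

2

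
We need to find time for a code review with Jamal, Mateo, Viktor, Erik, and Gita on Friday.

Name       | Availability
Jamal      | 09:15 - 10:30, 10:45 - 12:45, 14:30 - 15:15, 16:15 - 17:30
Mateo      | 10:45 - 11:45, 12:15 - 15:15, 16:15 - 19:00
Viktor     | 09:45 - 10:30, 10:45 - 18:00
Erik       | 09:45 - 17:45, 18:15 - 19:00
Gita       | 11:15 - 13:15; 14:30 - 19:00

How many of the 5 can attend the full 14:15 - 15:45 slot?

Viktor and Erik can make the full 14:15-15:45 slot — that's 2.

2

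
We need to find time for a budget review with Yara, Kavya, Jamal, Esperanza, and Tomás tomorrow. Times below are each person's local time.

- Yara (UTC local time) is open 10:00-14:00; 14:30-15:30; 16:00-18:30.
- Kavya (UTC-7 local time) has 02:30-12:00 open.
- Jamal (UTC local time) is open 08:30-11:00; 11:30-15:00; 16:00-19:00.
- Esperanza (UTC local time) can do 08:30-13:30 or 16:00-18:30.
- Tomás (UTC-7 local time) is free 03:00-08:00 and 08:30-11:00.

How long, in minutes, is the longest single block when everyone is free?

Yara in UTC: 10:00-14:00, 14:30-15:30, 16:00-18:30.
Kavya in UTC: 09:30-19:00 (add 7h to convert from UTC-7).
Jamal in UTC: 08:30-11:00, 11:30-15:00, 16:00-19:00.
Esperanza in UTC: 08:30-13:30, 16:00-18:30.
Tomás in UTC: 10:00-15:00, 15:30-18:00 (add 7h to convert from UTC-7).
Yara ∩ Kavya: 10:00-14:00, 14:30-15:30, 16:00-18:30.
Yara ∩ Kavya ∩ Jamal: 10:00-11:00, 11:30-14:00, 14:30-15:00, 16:00-18:30.
Yara ∩ Kavya ∩ Jamal ∩ Esperanza: 10:00-11:00, 11:30-13:30, 16:00-18:30.
Yara ∩ Kavya ∩ Jamal ∩ Esperanza ∩ Tomás: 10:00-11:00, 11:30-13:30, 16:00-18:00.
The longest is 11:30-13:30 at 120 minutes.

120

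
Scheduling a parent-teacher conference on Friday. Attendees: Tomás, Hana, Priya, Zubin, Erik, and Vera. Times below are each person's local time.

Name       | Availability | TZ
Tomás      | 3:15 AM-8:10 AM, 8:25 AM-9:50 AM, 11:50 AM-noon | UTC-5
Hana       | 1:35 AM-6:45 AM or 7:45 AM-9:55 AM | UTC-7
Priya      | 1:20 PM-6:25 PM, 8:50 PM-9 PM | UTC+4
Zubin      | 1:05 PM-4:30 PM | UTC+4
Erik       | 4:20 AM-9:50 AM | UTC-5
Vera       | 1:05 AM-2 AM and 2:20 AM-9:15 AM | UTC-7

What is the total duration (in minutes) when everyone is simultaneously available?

Tomás in UTC: 08:15-13:10, 13:25-14:50, 16:50-17:00 (add 5h to convert from UTC-5).
Hana in UTC: 08:35-13:45, 14:45-16:55 (add 7h to convert from UTC-7).
Priya in UTC: 09:20-14:25, 16:50-17:00 (subtract 4h to convert from UTC+4).
Zubin in UTC: 09:05-12:30 (subtract 4h to convert from UTC+4).
Erik in UTC: 09:20-14:50 (add 5h to convert from UTC-5).
Vera in UTC: 08:05-09:00, 09:20-16:15 (add 7h to convert from UTC-7).
Tomás ∩ Hana: 08:35-13:10, 13:25-13:45, 14:45-14:50, 16:50-16:55.
Tomás ∩ Hana ∩ Priya: 09:20-13:10, 13:25-13:45, 16:50-16:55.
Tomás ∩ Hana ∩ Priya ∩ Zubin: 09:20-12:30.
Tomás ∩ Hana ∩ Priya ∩ Zubin ∩ Erik: 09:20-12:30.
Tomás ∩ Hana ∩ Priya ∩ Zubin ∩ Erik ∩ Vera: 09:20-12:30.
So the common availability across everyone is 09:20-12:30.
That's a single block of 190 minutes.

190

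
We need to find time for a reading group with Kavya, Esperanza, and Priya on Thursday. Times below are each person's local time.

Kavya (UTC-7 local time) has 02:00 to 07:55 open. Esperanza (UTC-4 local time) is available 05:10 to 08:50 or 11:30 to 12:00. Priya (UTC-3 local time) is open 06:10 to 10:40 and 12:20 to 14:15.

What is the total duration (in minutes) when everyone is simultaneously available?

Kavya in UTC: 09:00-14:55 (add 7h to convert from UTC-7).
Esperanza in UTC: 09:10-12:50, 15:30-16:00 (add 4h to convert from UTC-4).
Priya in UTC: 09:10-13:40, 15:20-17:15 (add 3h to convert from UTC-3).
Kavya ∩ Esperanza: 09:10-12:50.
Kavya ∩ Esperanza ∩ Priya: 09:10-12:50.
Those are the intersection windows.
That's a single block of 220 minutes.

220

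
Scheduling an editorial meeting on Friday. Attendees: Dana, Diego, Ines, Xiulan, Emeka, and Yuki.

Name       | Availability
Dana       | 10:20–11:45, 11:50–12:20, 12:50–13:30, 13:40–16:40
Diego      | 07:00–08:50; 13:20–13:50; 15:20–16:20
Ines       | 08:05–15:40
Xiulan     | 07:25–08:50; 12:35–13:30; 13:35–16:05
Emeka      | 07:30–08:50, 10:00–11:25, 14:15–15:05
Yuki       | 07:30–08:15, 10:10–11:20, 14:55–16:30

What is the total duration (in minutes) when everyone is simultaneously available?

Dana ∩ Diego: 13:20-13:30, 13:40-13:50, 15:20-16:20.
Dana ∩ Diego ∩ Ines: 13:20-13:30, 13:40-13:50, 15:20-15:40.
Dana ∩ Diego ∩ Ines ∩ Xiulan: 13:20-13:30, 13:40-13:50, 15:20-15:40.
Dana ∩ Diego ∩ Ines ∩ Xiulan ∩ Emeka: ∅.
Dana ∩ Diego ∩ Ines ∩ Xiulan ∩ Emeka ∩ Yuki: ∅.
There is no time when everyone is free.
There is no common window, so the total is 0 minutes.

0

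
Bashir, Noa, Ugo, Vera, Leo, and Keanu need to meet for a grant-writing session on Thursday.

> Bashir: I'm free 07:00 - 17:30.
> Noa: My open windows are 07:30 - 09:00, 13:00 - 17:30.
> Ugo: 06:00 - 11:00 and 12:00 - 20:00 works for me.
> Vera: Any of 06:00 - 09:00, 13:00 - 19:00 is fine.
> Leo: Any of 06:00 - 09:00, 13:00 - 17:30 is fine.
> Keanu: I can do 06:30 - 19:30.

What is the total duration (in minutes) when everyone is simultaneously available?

360

Bashir ∩ Noa: 07:30-09:00, 13:00-17:30.
Bashir ∩ Noa ∩ Ugo: 07:30-09:00, 13:00-17:30.
Bashir ∩ Noa ∩ Ugo ∩ Vera: 07:30-09:00, 13:00-17:30.
Bashir ∩ Noa ∩ Ugo ∩ Vera ∩ Leo: 07:30-09:00, 13:00-17:30.
Bashir ∩ Noa ∩ Ugo ∩ Vera ∩ Leo ∩ Keanu: 07:30-09:00, 13:00-17:30.
Summing the common windows: 90 + 270 = 360 minutes.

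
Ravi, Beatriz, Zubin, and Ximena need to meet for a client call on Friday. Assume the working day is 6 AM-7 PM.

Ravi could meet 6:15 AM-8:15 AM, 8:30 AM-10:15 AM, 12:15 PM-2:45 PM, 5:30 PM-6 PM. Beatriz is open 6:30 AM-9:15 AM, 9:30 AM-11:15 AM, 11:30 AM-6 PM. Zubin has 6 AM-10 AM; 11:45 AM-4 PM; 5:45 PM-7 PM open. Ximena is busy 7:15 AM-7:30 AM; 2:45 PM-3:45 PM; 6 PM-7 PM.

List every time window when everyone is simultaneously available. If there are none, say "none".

06:30-07:15, 07:30-08:15, 08:30-09:15, 09:30-10:00, 12:15-14:45, 17:45-18:00

Ravi free: 06:15-08:15, 08:30-10:15, 12:15-14:45, 17:30-18:00.
Beatriz free: 06:30-09:15, 09:30-11:15, 11:30-18:00.
Zubin free: 06:00-10:00, 11:45-16:00, 17:45-19:00.
Ximena free: 06:00-07:15, 07:30-14:45, 15:45-18:00 (invert busy blocks within the working day).
Ravi ∩ Beatriz: 06:30-08:15, 08:30-09:15, 09:30-10:15, 12:15-14:45, 17:30-18:00.
Ravi ∩ Beatriz ∩ Zubin: 06:30-08:15, 08:30-09:15, 09:30-10:00, 12:15-14:45, 17:45-18:00.
Ravi ∩ Beatriz ∩ Zubin ∩ Ximena: 06:30-07:15, 07:30-08:15, 08:30-09:15, 09:30-10:00, 12:15-14:45, 17:45-18:00.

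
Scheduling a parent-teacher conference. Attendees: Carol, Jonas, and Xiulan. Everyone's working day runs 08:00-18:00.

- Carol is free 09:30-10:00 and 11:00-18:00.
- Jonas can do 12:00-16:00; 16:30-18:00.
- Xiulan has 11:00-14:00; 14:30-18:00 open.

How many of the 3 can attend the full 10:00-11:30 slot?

nobody can make the full 10:00-11:30 slot — that's 0.

0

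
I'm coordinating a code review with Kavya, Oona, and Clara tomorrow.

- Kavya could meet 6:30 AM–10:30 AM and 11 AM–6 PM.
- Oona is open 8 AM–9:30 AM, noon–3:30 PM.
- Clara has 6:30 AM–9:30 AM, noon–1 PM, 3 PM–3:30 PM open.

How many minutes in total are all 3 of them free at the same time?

180

Kavya ∩ Oona: 08:00-09:30, 12:00-15:30.
Kavya ∩ Oona ∩ Clara: 08:00-09:30, 12:00-13:00, 15:00-15:30.
Those are the intersection windows.
Summing the common windows: 90 + 60 + 30 = 180 minutes.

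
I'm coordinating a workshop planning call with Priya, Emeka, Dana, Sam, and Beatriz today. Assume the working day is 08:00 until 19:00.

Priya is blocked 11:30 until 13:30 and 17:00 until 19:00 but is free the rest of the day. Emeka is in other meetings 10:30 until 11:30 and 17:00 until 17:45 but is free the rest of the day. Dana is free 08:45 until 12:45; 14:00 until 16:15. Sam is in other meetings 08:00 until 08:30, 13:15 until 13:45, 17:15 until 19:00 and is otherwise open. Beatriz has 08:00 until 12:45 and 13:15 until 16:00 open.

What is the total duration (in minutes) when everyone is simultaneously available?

Priya free: 08:00-11:30, 13:30-17:00 (invert busy blocks within the working day).
Emeka free: 08:00-10:30, 11:30-17:00, 17:45-19:00 (invert busy blocks within the working day).
Dana free: 08:45-12:45, 14:00-16:15.
Sam free: 08:30-13:15, 13:45-17:15 (invert busy blocks within the working day).
Beatriz free: 08:00-12:45, 13:15-16:00.
Priya ∩ Emeka: 08:00-10:30, 13:30-17:00.
Priya ∩ Emeka ∩ Dana: 08:45-10:30, 14:00-16:15.
Priya ∩ Emeka ∩ Dana ∩ Sam: 08:45-10:30, 14:00-16:15.
Priya ∩ Emeka ∩ Dana ∩ Sam ∩ Beatriz: 08:45-10:30, 14:00-16:00.
Summing the common windows: 105 + 120 = 225 minutes.

225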